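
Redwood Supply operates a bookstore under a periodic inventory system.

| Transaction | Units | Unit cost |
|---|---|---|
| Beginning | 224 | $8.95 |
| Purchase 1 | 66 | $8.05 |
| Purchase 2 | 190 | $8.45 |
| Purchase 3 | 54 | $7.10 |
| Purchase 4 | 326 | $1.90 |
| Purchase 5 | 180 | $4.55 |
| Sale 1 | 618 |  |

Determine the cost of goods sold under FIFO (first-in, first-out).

Sale 1 (618) [FIFO — oldest first]: 224 @ $8.95 + 66 @ $8.05 + 190 @ $8.45 + 54 @ $7.10 + 84 @ $1.90 = $4,684.60
Ending inventory: 242 @ $1.90 + 180 @ $4.55 = $1,278.80
Check: goods available $5,963.40 = COGS $4,684.60 + ending $1,278.80

COGS = $4,684.60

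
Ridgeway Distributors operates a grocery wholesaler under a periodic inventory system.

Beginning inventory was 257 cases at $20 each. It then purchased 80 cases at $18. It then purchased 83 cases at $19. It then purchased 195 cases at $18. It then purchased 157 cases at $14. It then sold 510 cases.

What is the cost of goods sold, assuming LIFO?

COGS = $8,635

Sale 1 (510) [LIFO — newest first]: 157 @ $14 + 195 @ $18 + 83 @ $19 + 75 @ $18 = $8,635
Ending inventory: 257 @ $20 + 5 @ $18 = $5,230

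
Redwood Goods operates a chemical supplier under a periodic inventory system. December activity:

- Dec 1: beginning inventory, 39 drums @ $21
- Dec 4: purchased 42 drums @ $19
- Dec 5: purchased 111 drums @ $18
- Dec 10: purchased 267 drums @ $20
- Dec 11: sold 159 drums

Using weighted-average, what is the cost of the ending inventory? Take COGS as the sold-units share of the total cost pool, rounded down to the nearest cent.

Dec 11, sell 159: 159/459 × $8,955.00 → $3,102.05
Ending inventory (cost pool remaining) = $5,852.95

Ending inventory = $5,852.95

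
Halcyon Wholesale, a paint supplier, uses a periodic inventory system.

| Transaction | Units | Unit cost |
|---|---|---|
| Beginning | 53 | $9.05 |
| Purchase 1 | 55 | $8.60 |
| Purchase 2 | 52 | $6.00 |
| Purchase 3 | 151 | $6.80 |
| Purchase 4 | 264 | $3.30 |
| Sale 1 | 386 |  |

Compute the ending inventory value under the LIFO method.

Sale 1 (386) [LIFO — newest first]: 264 @ $3.30 + 122 @ $6.80 = $1,700.80
Ending inventory: 53 @ $9.05 + 55 @ $8.60 + 52 @ $6.00 + 29 @ $6.80 = $1,461.85

Ending inventory = $1,461.85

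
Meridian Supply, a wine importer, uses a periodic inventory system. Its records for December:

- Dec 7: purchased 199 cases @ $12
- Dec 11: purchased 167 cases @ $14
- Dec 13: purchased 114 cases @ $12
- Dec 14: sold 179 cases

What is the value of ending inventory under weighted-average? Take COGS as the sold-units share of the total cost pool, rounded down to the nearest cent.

Ending inventory = $3,821.45

Dec 14, sell 179: 179/480 × $6,094.00 → $2,272.55
Ending inventory (cost pool remaining) = $3,821.45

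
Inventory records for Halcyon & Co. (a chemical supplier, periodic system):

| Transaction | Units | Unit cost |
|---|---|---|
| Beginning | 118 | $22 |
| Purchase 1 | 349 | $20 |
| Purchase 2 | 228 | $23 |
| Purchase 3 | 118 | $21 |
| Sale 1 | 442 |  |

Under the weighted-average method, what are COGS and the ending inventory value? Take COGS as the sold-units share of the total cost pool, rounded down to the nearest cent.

COGS = $9,404.32; ending inventory = $7,893.68

Sale 1, sell 442: 442/813 × $17,298.00 → $9,404.32
Ending inventory (cost pool remaining) = $7,893.68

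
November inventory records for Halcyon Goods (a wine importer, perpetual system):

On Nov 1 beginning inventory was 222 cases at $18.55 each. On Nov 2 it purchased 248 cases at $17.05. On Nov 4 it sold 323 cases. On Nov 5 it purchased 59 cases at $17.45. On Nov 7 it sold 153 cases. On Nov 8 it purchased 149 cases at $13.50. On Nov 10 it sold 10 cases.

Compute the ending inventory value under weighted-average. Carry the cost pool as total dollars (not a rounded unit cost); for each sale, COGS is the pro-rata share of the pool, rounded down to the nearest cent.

Ending inventory = $2,802.09

After Nov 1: 222 on hand, pool $4,118.10 (≈ $18.5500 each)
After Nov 2: 470 on hand, pool $8,346.50 (≈ $17.7585 each)
Nov 4, sell 323: 323/470 × $8,346.50 → $5,735.99
After Nov 5: 206 on hand, pool $3,640.06 (≈ $17.6702 each)
Nov 7, sell 153: 153/206 × $3,640.06 → $2,703.53
After Nov 8: 202 on hand, pool $2,948.03 (≈ $14.5942 each)
Nov 10, sell 10: 10/202 × $2,948.03 → $145.94
Total COGS = $5,735.99 + $2,703.53 + $145.94 = $8,585.46
Ending inventory (cost pool remaining) = $2,802.09
Check: goods available $11,387.55 = COGS $8,585.46 + ending $2,802.09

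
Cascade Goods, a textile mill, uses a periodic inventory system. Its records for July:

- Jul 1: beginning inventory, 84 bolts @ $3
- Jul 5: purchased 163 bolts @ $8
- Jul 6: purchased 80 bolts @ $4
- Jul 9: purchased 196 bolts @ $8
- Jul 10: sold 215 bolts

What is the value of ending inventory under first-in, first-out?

Ending inventory = $2,144

Jul 10, 215 sold [FIFO — oldest first]: 84 @ $3 + 131 @ $8 = $1,300
Ending inventory: 32 @ $8 + 80 @ $4 + 196 @ $8 = $2,144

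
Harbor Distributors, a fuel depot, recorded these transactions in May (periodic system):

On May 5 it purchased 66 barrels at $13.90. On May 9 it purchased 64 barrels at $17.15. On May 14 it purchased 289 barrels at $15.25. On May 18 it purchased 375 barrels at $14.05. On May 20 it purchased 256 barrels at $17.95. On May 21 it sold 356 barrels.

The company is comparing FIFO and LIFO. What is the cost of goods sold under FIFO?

COGS = $5,461.50

FIFO COGS: 66 @ $13.90 + 64 @ $17.15 + 226 @ $15.25 = $5,461.50
LIFO COGS: 256 @ $17.95 + 100 @ $14.05 = $6,000.20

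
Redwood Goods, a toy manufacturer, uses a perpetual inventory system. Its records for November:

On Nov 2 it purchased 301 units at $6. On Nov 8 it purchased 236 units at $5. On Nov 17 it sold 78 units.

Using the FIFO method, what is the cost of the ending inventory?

Ending inventory = $2,518

Nov 17, 78 sold [FIFO — oldest first]: 78 @ $6 = $468
Ending inventory: 223 @ $6 + 236 @ $5 = $2,518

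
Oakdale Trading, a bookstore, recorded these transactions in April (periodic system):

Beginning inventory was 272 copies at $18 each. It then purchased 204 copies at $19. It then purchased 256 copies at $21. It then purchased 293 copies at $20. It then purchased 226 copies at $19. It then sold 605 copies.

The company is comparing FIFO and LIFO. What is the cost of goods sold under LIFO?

FIFO COGS: 272 @ $18 + 204 @ $19 + 129 @ $21 = $11,481
LIFO COGS: 226 @ $19 + 293 @ $20 + 86 @ $21 = $11,960

COGS = $11,960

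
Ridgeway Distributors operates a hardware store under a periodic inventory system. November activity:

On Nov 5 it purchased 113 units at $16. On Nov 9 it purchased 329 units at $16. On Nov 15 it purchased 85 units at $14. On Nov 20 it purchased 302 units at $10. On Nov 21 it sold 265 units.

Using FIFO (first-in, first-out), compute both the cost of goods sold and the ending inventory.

COGS = $4,240; ending inventory = $7,042

Nov 21, 265 sold [FIFO — oldest first]: 113 @ $16 + 152 @ $16 = $4,240
Ending inventory: 177 @ $16 + 85 @ $14 + 302 @ $10 = $7,042
Check: goods available $11,282 = COGS $4,240 + ending $7,042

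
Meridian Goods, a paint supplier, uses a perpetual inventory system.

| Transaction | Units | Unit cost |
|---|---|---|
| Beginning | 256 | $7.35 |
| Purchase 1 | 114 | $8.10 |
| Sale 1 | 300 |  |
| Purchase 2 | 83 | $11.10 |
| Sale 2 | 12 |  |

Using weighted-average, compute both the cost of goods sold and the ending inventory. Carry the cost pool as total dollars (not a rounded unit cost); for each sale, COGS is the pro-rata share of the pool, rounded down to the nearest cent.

After Beginning: 256 on hand, pool $1,881.60 (≈ $7.3500 each)
After Purchase 1: 370 on hand, pool $2,805.00 (≈ $7.5811 each)
Sale 1, sell 300: 300/370 × $2,805.00 → $2,274.32
After Purchase 2: 153 on hand, pool $1,451.98 (≈ $9.4901 each)
Sale 2, sell 12: 12/153 × $1,451.98 → $113.88
Total COGS = $2,274.32 + $113.88 = $2,388.20
Ending inventory (cost pool remaining) = $1,338.10

COGS = $2,388.20; ending inventory = $1,338.10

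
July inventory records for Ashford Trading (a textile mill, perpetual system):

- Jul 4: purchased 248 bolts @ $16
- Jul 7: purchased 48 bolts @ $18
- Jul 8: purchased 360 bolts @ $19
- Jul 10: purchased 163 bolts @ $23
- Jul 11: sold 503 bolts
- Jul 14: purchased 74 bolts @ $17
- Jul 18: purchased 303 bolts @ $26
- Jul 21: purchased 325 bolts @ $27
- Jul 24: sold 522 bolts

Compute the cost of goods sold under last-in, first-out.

COGS = $24,106

Jul 11, 503 sold [LIFO — newest first]: 163 @ $23 + 340 @ $19 = $10,209
Jul 24, 522 sold [LIFO — newest first]: 325 @ $27 + 197 @ $26 = $13,897
Total COGS = $10,209 + $13,897 = $24,106
Ending inventory: 248 @ $16 + 48 @ $18 + 20 @ $19 + 74 @ $17 + 106 @ $26 = $9,226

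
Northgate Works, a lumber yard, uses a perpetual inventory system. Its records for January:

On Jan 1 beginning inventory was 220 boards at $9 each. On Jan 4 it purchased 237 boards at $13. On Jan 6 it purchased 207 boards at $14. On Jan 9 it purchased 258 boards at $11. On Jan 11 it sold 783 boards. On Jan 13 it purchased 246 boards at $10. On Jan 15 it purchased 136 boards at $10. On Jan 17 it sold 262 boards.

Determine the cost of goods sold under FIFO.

COGS = $12,027

Jan 11, 783 sold [FIFO — oldest first]: 220 @ $9 + 237 @ $13 + 207 @ $14 + 119 @ $11 = $9,268
Jan 17, 262 sold [FIFO — oldest first]: 139 @ $11 + 123 @ $10 = $2,759
Total COGS = $9,268 + $2,759 = $12,027
Ending inventory: 123 @ $10 + 136 @ $10 = $2,590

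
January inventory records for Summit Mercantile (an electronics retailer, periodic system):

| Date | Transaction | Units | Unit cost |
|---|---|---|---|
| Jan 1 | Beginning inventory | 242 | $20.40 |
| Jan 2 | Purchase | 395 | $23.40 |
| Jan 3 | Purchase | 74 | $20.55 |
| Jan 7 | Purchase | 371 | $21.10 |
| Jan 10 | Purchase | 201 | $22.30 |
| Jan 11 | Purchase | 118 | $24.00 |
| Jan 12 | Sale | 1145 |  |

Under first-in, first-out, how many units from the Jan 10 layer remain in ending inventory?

138

Jan 12, 1145 sold [FIFO — oldest first]: 242 @ $20.40 + 395 @ $23.40 + 74 @ $20.55 + 371 @ $21.10 + 63 @ $22.30 = $24,933.50
Ending inventory: 138 @ $22.30 + 118 @ $24.00 = $5,909.40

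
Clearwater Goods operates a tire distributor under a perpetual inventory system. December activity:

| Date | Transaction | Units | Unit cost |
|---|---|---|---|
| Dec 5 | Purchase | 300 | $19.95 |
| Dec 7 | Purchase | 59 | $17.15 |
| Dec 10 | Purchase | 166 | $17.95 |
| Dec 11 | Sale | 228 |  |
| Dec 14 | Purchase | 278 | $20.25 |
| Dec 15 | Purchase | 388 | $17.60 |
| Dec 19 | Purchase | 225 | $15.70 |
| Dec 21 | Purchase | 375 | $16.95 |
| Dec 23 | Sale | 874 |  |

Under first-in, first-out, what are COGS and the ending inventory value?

Dec 11, 228 sold [FIFO — oldest first]: 228 @ $19.95 = $4,548.60
Dec 23, 874 sold [FIFO — oldest first]: 72 @ $19.95 + 59 @ $17.15 + 166 @ $17.95 + 278 @ $20.25 + 299 @ $17.60 = $16,319.85
Total COGS = $4,548.60 + $16,319.85 = $20,868.45
Ending inventory: 89 @ $17.60 + 225 @ $15.70 + 375 @ $16.95 = $11,455.15

COGS = $20,868.45; ending inventory = $11,455.15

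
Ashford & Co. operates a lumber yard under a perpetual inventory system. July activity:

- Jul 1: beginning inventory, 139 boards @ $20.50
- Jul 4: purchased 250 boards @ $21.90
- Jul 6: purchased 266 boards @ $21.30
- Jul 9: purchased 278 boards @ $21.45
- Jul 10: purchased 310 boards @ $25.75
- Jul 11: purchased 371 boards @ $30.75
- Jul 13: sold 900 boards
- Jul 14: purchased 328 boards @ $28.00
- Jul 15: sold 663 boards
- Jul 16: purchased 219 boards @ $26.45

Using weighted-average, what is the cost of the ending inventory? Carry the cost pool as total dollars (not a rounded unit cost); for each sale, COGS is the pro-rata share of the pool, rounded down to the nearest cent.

Ending inventory = $15,463.62

After Jul 1: 139 on hand, pool $2,849.50 (≈ $20.5000 each)
After Jul 4: 389 on hand, pool $8,324.50 (≈ $21.3997 each)
After Jul 6: 655 on hand, pool $13,990.30 (≈ $21.3592 each)
After Jul 9: 933 on hand, pool $19,953.40 (≈ $21.3863 each)
After Jul 10: 1243 on hand, pool $27,935.90 (≈ $22.4746 each)
After Jul 11: 1614 on hand, pool $39,344.15 (≈ $24.3768 each)
Jul 13, sell 900: 900/1614 × $39,344.15 → $21,939.11
After Jul 14: 1042 on hand, pool $26,589.04 (≈ $25.5173 each)
Jul 15, sell 663: 663/1042 × $26,589.04 → $16,917.97
After Jul 16: 598 on hand, pool $15,463.62 (≈ $25.8589 each)
Total COGS = $21,939.11 + $16,917.97 = $38,857.08
Ending inventory (cost pool remaining) = $15,463.62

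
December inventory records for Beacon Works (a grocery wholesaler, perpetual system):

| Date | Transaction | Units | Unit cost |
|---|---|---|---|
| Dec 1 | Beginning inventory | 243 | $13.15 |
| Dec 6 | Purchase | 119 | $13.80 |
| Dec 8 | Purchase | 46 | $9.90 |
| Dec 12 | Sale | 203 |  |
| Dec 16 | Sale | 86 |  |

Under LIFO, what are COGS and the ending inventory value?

COGS = $3,728.20; ending inventory = $1,564.85

Dec 12, 203 sold [LIFO — newest first]: 46 @ $9.90 + 119 @ $13.80 + 38 @ $13.15 = $2,597.30
Dec 16, 86 sold [LIFO — newest first]: 86 @ $13.15 = $1,130.90
Total COGS = $2,597.30 + $1,130.90 = $3,728.20
Ending inventory: 119 @ $13.15 = $1,564.85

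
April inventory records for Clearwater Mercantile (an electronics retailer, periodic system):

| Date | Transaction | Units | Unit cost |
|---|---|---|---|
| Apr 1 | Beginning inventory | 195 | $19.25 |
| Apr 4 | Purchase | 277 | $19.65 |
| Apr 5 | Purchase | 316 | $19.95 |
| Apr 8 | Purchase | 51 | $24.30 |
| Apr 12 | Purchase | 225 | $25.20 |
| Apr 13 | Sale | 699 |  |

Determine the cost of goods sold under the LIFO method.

COGS = $15,316.05

Apr 13, 699 sold [LIFO — newest first]: 225 @ $25.20 + 51 @ $24.30 + 316 @ $19.95 + 107 @ $19.65 = $15,316.05
Ending inventory: 195 @ $19.25 + 170 @ $19.65 = $7,094.25
Check: goods available $22,410.30 = COGS $15,316.05 + ending $7,094.25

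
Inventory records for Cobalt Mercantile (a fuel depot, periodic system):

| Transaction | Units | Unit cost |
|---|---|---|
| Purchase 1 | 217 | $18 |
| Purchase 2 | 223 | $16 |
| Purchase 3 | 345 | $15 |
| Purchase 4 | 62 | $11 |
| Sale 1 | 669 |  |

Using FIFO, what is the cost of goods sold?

COGS = $10,909

Sale 1 (669) [FIFO — oldest first]: 217 @ $18 + 223 @ $16 + 229 @ $15 = $10,909
Ending inventory: 116 @ $15 + 62 @ $11 = $2,422
Check: goods available $13,331 = COGS $10,909 + ending $2,422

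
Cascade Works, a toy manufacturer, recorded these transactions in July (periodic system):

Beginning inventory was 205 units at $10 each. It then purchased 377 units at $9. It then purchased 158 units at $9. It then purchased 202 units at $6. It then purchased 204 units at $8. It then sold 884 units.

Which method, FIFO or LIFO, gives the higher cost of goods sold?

FIFO COGS: 205 @ $10 + 377 @ $9 + 158 @ $9 + 144 @ $6 = $7,729
LIFO COGS: 204 @ $8 + 202 @ $6 + 158 @ $9 + 320 @ $9 = $7,146

FIFO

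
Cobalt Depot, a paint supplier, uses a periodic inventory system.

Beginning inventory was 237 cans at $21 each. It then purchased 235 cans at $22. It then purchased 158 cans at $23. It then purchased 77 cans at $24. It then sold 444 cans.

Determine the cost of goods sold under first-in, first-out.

COGS = $9,531

Sale 1 (444) [FIFO — oldest first]: 237 @ $21 + 207 @ $22 = $9,531
Ending inventory: 28 @ $22 + 158 @ $23 + 77 @ $24 = $6,098
Check: goods available $15,629 = COGS $9,531 + ending $6,098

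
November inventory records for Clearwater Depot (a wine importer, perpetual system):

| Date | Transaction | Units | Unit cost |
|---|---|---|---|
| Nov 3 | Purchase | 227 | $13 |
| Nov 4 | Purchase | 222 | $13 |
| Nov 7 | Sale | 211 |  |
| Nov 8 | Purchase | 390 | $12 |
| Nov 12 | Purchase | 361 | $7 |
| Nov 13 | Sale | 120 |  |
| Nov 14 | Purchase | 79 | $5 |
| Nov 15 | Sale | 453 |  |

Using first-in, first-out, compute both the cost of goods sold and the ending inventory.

COGS = $9,857; ending inventory = $3,582

Nov 7, 211 sold [FIFO — oldest first]: 211 @ $13 = $2,743
Nov 13, 120 sold [FIFO — oldest first]: 16 @ $13 + 104 @ $13 = $1,560
Nov 15, 453 sold [FIFO — oldest first]: 118 @ $13 + 335 @ $12 = $5,554
Total COGS = $2,743 + $1,560 + $5,554 = $9,857
Ending inventory: 55 @ $12 + 361 @ $7 + 79 @ $5 = $3,582
Check: goods available $13,439 = COGS $9,857 + ending $3,582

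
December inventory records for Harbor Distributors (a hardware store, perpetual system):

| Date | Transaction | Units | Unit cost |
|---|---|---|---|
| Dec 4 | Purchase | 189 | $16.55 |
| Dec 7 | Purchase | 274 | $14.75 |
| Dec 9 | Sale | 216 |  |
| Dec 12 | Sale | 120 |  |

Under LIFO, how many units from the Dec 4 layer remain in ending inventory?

127

Dec 9, 216 sold [LIFO — newest first]: 216 @ $14.75 = $3,186.00
Dec 12, 120 sold [LIFO — newest first]: 58 @ $14.75 + 62 @ $16.55 = $1,881.60
Total COGS = $3,186.00 + $1,881.60 = $5,067.60
Ending inventory: 127 @ $16.55 = $2,101.85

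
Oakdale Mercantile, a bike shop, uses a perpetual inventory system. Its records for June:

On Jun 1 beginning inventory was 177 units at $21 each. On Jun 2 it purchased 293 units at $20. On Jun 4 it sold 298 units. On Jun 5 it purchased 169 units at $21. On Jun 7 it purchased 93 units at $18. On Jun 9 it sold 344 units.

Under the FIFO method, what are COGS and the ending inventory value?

Jun 4, 298 sold [FIFO — oldest first]: 177 @ $21 + 121 @ $20 = $6,137
Jun 9, 344 sold [FIFO — oldest first]: 172 @ $20 + 169 @ $21 + 3 @ $18 = $7,043
Total COGS = $6,137 + $7,043 = $13,180
Ending inventory: 90 @ $18 = $1,620
Check: goods available $14,800 = COGS $13,180 + ending $1,620

COGS = $13,180; ending inventory = $1,620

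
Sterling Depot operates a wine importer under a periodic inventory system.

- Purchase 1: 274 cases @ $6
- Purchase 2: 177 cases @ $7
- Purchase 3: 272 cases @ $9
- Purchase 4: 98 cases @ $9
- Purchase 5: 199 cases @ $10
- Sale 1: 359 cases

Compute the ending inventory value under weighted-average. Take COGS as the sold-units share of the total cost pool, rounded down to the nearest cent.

Ending inventory = $5,315.87

Sale 1, sell 359: 359/1020 × $8,203.00 → $2,887.13
Ending inventory (cost pool remaining) = $5,315.87
Check: goods available $8,203.00 = COGS $2,887.13 + ending $5,315.87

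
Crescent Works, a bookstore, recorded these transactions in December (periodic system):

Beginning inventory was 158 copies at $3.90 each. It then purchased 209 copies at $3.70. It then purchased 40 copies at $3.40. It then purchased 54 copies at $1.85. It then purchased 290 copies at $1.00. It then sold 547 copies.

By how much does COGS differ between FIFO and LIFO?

$582.40

FIFO COGS: 158 @ $3.90 + 209 @ $3.70 + 40 @ $3.40 + 54 @ $1.85 + 86 @ $1.00 = $1,711.40
LIFO COGS: 290 @ $1.00 + 54 @ $1.85 + 40 @ $3.40 + 163 @ $3.70 = $1,129.00
Difference = |$1,711.40 − $1,129.00| = $582.40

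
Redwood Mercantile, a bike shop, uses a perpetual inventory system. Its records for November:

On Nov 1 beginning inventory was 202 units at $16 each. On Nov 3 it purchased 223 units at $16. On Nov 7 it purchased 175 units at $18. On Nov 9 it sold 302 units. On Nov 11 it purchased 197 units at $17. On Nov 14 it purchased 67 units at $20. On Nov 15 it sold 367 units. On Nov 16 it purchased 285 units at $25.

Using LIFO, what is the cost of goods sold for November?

Nov 9, 302 sold [LIFO — newest first]: 175 @ $18 + 127 @ $16 = $5,182
Nov 15, 367 sold [LIFO — newest first]: 67 @ $20 + 197 @ $17 + 96 @ $16 + 7 @ $16 = $6,337
Total COGS = $5,182 + $6,337 = $11,519
Ending inventory: 195 @ $16 + 285 @ $25 = $10,245

COGS = $11,519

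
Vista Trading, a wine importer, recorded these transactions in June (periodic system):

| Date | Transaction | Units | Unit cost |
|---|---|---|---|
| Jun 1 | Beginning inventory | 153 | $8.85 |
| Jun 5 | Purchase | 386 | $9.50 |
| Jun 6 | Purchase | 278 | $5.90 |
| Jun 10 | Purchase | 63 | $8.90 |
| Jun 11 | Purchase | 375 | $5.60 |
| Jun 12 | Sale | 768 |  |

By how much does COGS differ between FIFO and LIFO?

FIFO COGS: 153 @ $8.85 + 386 @ $9.50 + 229 @ $5.90 = $6,372.15
LIFO COGS: 375 @ $5.60 + 63 @ $8.90 + 278 @ $5.90 + 52 @ $9.50 = $4,794.90
Difference = |$6,372.15 − $4,794.90| = $1,577.25

$1,577.25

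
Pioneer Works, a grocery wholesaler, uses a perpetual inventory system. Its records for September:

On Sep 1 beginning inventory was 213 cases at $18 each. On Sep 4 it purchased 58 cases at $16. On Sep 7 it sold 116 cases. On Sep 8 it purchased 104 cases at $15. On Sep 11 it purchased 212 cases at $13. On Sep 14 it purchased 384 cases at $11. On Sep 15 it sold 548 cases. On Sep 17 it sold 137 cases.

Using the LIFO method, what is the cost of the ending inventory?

Ending inventory = $3,015

Sep 7, 116 sold [LIFO — newest first]: 58 @ $16 + 58 @ $18 = $1,972
Sep 15, 548 sold [LIFO — newest first]: 384 @ $11 + 164 @ $13 = $6,356
Sep 17, 137 sold [LIFO — newest first]: 48 @ $13 + 89 @ $15 = $1,959
Total COGS = $1,972 + $6,356 + $1,959 = $10,287
Ending inventory: 155 @ $18 + 15 @ $15 = $3,015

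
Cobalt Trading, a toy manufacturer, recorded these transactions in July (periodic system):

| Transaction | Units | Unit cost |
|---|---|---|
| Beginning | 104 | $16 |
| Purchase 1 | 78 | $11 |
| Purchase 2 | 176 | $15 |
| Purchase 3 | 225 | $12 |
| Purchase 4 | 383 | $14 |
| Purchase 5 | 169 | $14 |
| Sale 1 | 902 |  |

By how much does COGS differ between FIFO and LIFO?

$25

FIFO COGS: 104 @ $16 + 78 @ $11 + 176 @ $15 + 225 @ $12 + 319 @ $14 = $12,328
LIFO COGS: 169 @ $14 + 383 @ $14 + 225 @ $12 + 125 @ $15 = $12,303
Difference = |$12,328 − $12,303| = $25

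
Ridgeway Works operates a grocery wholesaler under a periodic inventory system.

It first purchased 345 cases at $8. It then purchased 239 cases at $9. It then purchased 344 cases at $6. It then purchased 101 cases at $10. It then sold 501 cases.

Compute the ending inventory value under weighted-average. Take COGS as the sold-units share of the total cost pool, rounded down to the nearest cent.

Ending inventory = $4,097.26

Sale 1, sell 501: 501/1029 × $7,985.00 → $3,887.74
Ending inventory (cost pool remaining) = $4,097.26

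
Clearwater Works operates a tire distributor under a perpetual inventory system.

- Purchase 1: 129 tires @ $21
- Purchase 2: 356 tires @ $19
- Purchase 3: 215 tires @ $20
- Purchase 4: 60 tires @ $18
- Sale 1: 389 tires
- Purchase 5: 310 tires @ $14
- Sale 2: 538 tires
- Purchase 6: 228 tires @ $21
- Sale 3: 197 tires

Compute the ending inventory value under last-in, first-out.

Ending inventory = $3,626

Sale 1 (389) [LIFO — newest first]: 60 @ $18 + 215 @ $20 + 114 @ $19 = $7,546
Sale 2 (538) [LIFO — newest first]: 310 @ $14 + 228 @ $19 = $8,672
Sale 3 (197) [LIFO — newest first]: 197 @ $21 = $4,137
Total COGS = $7,546 + $8,672 + $4,137 = $20,355
Ending inventory: 129 @ $21 + 14 @ $19 + 31 @ $21 = $3,626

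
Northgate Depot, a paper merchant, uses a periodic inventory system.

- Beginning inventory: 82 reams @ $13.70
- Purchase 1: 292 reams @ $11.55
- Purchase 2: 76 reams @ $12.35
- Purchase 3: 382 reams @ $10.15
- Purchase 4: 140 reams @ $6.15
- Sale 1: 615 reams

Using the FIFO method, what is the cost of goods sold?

COGS = $7,109.35

Sale 1 (615) [FIFO — oldest first]: 82 @ $13.70 + 292 @ $11.55 + 76 @ $12.35 + 165 @ $10.15 = $7,109.35
Ending inventory: 217 @ $10.15 + 140 @ $6.15 = $3,063.55
Check: goods available $10,172.90 = COGS $7,109.35 + ending $3,063.55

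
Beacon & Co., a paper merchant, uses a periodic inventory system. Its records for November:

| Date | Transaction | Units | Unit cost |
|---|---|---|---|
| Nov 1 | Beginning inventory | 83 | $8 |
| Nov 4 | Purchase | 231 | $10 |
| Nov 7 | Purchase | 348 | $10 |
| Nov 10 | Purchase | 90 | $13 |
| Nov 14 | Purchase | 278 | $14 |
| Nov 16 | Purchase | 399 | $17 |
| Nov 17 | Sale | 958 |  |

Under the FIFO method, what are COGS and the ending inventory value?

Nov 17, 958 sold [FIFO — oldest first]: 83 @ $8 + 231 @ $10 + 348 @ $10 + 90 @ $13 + 206 @ $14 = $10,508
Ending inventory: 72 @ $14 + 399 @ $17 = $7,791

COGS = $10,508; ending inventory = $7,791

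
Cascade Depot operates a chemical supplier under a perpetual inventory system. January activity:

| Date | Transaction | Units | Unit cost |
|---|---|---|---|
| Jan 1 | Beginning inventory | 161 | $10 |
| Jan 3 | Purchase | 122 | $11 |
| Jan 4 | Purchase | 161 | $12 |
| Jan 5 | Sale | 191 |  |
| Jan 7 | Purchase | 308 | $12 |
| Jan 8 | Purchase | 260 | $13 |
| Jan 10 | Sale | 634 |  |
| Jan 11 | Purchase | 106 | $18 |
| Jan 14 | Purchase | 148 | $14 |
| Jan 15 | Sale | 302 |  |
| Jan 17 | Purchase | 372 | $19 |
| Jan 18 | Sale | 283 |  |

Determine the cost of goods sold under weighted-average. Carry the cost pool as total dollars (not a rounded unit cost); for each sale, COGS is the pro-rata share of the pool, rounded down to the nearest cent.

COGS = $18,978.83

After Jan 1: 161 on hand, pool $1,610.00 (≈ $10.0000 each)
After Jan 3: 283 on hand, pool $2,952.00 (≈ $10.4311 each)
After Jan 4: 444 on hand, pool $4,884.00 (≈ $11.0000 each)
Jan 5, sell 191: 191/444 × $4,884.00 → $2,101.00
After Jan 7: 561 on hand, pool $6,479.00 (≈ $11.5490 each)
After Jan 8: 821 on hand, pool $9,859.00 (≈ $12.0085 each)
Jan 10, sell 634: 634/821 × $9,859.00 → $7,613.40
After Jan 11: 293 on hand, pool $4,153.60 (≈ $14.1761 each)
After Jan 14: 441 on hand, pool $6,225.60 (≈ $14.1170 each)
Jan 15, sell 302: 302/441 × $6,225.60 → $4,263.33
After Jan 17: 511 on hand, pool $9,030.27 (≈ $17.6718 each)
Jan 18, sell 283: 283/511 × $9,030.27 → $5,001.10
Total COGS = $2,101.00 + $7,613.40 + $4,263.33 + $5,001.10 = $18,978.83
Ending inventory (cost pool remaining) = $4,029.17
Check: goods available $23,008.00 = COGS $18,978.83 + ending $4,029.17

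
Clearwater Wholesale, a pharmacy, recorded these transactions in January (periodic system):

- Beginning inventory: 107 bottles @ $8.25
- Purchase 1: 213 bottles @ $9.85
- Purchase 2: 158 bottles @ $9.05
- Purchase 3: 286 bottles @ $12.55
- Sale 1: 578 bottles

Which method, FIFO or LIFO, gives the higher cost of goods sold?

LIFO

FIFO COGS: 107 @ $8.25 + 213 @ $9.85 + 158 @ $9.05 + 100 @ $12.55 = $5,665.70
LIFO COGS: 286 @ $12.55 + 158 @ $9.05 + 134 @ $9.85 = $6,339.10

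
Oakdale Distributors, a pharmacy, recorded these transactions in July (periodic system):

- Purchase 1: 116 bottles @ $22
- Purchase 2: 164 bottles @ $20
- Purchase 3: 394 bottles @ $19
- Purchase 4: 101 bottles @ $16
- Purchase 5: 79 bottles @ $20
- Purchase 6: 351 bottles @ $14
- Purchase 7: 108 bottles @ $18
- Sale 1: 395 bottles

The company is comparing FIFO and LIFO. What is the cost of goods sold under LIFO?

FIFO COGS: 116 @ $22 + 164 @ $20 + 115 @ $19 = $8,017
LIFO COGS: 108 @ $18 + 287 @ $14 = $5,962

COGS = $5,962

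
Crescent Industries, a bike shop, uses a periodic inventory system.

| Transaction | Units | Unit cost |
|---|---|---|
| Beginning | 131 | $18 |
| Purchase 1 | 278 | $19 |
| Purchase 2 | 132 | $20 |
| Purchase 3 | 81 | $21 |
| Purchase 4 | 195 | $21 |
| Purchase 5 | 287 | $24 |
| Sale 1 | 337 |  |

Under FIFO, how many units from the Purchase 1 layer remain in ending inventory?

Sale 1 (337) [FIFO — oldest first]: 131 @ $18 + 206 @ $19 = $6,272
Ending inventory: 72 @ $19 + 132 @ $20 + 81 @ $21 + 195 @ $21 + 287 @ $24 = $16,692

72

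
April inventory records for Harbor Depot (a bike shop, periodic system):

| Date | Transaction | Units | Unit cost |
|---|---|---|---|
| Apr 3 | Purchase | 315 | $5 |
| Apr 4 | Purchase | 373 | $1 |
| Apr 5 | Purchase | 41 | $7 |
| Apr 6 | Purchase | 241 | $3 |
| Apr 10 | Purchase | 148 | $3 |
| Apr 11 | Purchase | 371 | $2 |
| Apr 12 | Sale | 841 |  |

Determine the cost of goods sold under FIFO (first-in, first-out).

COGS = $2,571

Apr 12, 841 sold [FIFO — oldest first]: 315 @ $5 + 373 @ $1 + 41 @ $7 + 112 @ $3 = $2,571
Ending inventory: 129 @ $3 + 148 @ $3 + 371 @ $2 = $1,573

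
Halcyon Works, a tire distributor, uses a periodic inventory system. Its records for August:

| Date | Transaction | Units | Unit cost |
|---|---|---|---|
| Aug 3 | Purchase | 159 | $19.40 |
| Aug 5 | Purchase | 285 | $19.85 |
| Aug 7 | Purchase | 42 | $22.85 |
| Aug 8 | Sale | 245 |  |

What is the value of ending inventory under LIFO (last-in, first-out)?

Aug 8, 245 sold [LIFO — newest first]: 42 @ $22.85 + 203 @ $19.85 = $4,989.25
Ending inventory: 159 @ $19.40 + 82 @ $19.85 = $4,712.30

Ending inventory = $4,712.30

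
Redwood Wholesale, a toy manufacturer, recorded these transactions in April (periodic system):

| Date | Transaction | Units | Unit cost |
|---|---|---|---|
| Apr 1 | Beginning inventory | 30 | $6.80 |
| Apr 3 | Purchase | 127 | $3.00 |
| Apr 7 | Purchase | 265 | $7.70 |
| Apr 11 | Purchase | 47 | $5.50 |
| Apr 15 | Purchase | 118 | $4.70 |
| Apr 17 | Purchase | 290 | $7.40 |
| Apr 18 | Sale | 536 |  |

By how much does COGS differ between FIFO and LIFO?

$383.90

FIFO COGS: 30 @ $6.80 + 127 @ $3.00 + 265 @ $7.70 + 47 @ $5.50 + 67 @ $4.70 = $3,198.90
LIFO COGS: 290 @ $7.40 + 118 @ $4.70 + 47 @ $5.50 + 81 @ $7.70 = $3,582.80
Difference = |$3,198.90 − $3,582.80| = $383.90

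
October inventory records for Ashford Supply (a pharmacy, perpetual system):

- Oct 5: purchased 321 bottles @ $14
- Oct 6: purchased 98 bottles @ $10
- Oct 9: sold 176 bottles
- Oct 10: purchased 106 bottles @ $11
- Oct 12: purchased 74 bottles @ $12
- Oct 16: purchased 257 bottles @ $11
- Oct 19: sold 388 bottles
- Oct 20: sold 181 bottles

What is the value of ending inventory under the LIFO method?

Ending inventory = $1,554

Oct 9, 176 sold [LIFO — newest first]: 98 @ $10 + 78 @ $14 = $2,072
Oct 19, 388 sold [LIFO — newest first]: 257 @ $11 + 74 @ $12 + 57 @ $11 = $4,342
Oct 20, 181 sold [LIFO — newest first]: 49 @ $11 + 132 @ $14 = $2,387
Total COGS = $2,072 + $4,342 + $2,387 = $8,801
Ending inventory: 111 @ $14 = $1,554
Check: goods available $10,355 = COGS $8,801 + ending $1,554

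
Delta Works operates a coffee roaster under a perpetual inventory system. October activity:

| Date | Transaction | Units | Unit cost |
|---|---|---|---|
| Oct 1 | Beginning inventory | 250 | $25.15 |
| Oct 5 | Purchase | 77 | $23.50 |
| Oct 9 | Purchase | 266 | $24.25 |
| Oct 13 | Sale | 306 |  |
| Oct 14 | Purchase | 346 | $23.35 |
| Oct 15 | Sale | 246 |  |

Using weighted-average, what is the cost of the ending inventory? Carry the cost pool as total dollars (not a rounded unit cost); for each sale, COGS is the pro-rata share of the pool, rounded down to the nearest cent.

Ending inventory = $9,243.86

After Oct 1: 250 on hand, pool $6,287.50 (≈ $25.1500 each)
After Oct 5: 327 on hand, pool $8,097.00 (≈ $24.7615 each)
After Oct 9: 593 on hand, pool $14,547.50 (≈ $24.5320 each)
Oct 13, sell 306: 306/593 × $14,547.50 → $7,506.80
After Oct 14: 633 on hand, pool $15,119.80 (≈ $23.8859 each)
Oct 15, sell 246: 246/633 × $15,119.80 → $5,875.94
Total COGS = $7,506.80 + $5,875.94 = $13,382.74
Ending inventory (cost pool remaining) = $9,243.86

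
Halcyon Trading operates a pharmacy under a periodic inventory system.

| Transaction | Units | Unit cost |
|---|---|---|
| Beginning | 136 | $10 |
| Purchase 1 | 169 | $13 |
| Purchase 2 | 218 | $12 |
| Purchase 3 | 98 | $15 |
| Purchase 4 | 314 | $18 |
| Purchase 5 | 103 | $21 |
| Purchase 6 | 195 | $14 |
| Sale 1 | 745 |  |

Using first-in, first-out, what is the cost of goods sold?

COGS = $9,875

Sale 1 (745) [FIFO — oldest first]: 136 @ $10 + 169 @ $13 + 218 @ $12 + 98 @ $15 + 124 @ $18 = $9,875
Ending inventory: 190 @ $18 + 103 @ $21 + 195 @ $14 = $8,313
Check: goods available $18,188 = COGS $9,875 + ending $8,313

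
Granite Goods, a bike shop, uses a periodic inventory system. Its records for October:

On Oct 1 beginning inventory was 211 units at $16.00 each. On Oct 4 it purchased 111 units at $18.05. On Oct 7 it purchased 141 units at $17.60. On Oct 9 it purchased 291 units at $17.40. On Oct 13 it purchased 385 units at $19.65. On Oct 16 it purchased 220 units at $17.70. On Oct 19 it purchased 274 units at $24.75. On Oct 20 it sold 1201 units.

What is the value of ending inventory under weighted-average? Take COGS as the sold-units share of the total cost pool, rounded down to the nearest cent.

Ending inventory = $8,244.59

Oct 20, sell 1201: 1201/1633 × $31,165.30 → $22,920.71
Ending inventory (cost pool remaining) = $8,244.59
Check: goods available $31,165.30 = COGS $22,920.71 + ending $8,244.59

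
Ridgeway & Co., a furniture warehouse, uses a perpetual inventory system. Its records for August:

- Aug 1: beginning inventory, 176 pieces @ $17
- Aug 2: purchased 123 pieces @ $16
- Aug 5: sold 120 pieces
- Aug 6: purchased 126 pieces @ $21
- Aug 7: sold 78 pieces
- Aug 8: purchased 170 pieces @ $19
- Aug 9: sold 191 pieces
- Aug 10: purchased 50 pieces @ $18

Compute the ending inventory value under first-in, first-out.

Aug 5, 120 sold [FIFO — oldest first]: 120 @ $17 = $2,040
Aug 7, 78 sold [FIFO — oldest first]: 56 @ $17 + 22 @ $16 = $1,304
Aug 9, 191 sold [FIFO — oldest first]: 101 @ $16 + 90 @ $21 = $3,506
Total COGS = $2,040 + $1,304 + $3,506 = $6,850
Ending inventory: 36 @ $21 + 170 @ $19 + 50 @ $18 = $4,886

Ending inventory = $4,886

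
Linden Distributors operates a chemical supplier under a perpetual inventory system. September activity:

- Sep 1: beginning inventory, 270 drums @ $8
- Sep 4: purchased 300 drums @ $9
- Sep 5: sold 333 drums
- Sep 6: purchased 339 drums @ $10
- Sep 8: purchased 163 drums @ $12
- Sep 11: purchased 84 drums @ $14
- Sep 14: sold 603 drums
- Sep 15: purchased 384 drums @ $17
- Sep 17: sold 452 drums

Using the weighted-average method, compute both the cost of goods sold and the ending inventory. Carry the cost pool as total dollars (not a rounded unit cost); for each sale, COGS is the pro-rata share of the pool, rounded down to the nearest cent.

After Sep 1: 270 on hand, pool $2,160.00 (≈ $8.0000 each)
After Sep 4: 570 on hand, pool $4,860.00 (≈ $8.5263 each)
Sep 5, sell 333: 333/570 × $4,860.00 → $2,839.26
After Sep 6: 576 on hand, pool $5,410.74 (≈ $9.3936 each)
After Sep 8: 739 on hand, pool $7,366.74 (≈ $9.9685 each)
After Sep 11: 823 on hand, pool $8,542.74 (≈ $10.3800 each)
Sep 14, sell 603: 603/823 × $8,542.74 → $6,259.14
After Sep 15: 604 on hand, pool $8,811.60 (≈ $14.5887 each)
Sep 17, sell 452: 452/604 × $8,811.60 → $6,594.11
Total COGS = $2,839.26 + $6,259.14 + $6,594.11 = $15,692.51
Ending inventory (cost pool remaining) = $2,217.49
Check: goods available $17,910.00 = COGS $15,692.51 + ending $2,217.49

COGS = $15,692.51; ending inventory = $2,217.49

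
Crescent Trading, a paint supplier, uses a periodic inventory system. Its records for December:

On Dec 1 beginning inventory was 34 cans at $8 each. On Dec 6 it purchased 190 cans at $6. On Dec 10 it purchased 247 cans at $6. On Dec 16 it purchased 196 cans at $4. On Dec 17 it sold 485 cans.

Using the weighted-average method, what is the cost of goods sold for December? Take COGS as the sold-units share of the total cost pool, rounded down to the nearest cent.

COGS = $2,674.40

Dec 17, sell 485: 485/667 × $3,678.00 → $2,674.40
Ending inventory (cost pool remaining) = $1,003.60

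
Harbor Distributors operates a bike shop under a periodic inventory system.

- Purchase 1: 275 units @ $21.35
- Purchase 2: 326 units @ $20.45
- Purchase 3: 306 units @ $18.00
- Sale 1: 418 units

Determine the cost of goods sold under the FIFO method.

Sale 1 (418) [FIFO — oldest first]: 275 @ $21.35 + 143 @ $20.45 = $8,795.60
Ending inventory: 183 @ $20.45 + 306 @ $18.00 = $9,250.35

COGS = $8,795.60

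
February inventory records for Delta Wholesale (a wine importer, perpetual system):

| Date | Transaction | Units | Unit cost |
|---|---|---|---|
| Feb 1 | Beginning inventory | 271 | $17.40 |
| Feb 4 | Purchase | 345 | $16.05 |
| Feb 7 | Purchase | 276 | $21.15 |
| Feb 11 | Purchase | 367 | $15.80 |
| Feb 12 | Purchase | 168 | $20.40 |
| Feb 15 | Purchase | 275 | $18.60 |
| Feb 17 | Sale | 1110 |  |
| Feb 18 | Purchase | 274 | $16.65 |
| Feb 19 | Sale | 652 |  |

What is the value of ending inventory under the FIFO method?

Feb 17, 1110 sold [FIFO — oldest first]: 271 @ $17.40 + 345 @ $16.05 + 276 @ $21.15 + 218 @ $15.80 = $19,534.45
Feb 19, 652 sold [FIFO — oldest first]: 149 @ $15.80 + 168 @ $20.40 + 275 @ $18.60 + 60 @ $16.65 = $11,895.40
Total COGS = $19,534.45 + $11,895.40 = $31,429.85
Ending inventory: 214 @ $16.65 = $3,563.10

Ending inventory = $3,563.10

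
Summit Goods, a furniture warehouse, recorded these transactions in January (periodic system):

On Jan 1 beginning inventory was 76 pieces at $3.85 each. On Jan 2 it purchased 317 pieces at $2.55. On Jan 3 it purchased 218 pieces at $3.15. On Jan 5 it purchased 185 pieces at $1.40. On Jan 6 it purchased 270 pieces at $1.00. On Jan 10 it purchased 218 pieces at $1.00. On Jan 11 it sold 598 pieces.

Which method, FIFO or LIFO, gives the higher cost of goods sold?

FIFO COGS: 76 @ $3.85 + 317 @ $2.55 + 205 @ $3.15 = $1,746.70
LIFO COGS: 218 @ $1.00 + 270 @ $1.00 + 110 @ $1.40 = $642.00

FIFO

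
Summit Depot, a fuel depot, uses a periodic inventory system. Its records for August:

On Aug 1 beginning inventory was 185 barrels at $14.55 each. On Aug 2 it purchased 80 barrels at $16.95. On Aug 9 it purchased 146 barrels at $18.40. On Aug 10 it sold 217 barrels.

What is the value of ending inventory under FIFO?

Aug 10, 217 sold [FIFO — oldest first]: 185 @ $14.55 + 32 @ $16.95 = $3,234.15
Ending inventory: 48 @ $16.95 + 146 @ $18.40 = $3,500.00

Ending inventory = $3,500.00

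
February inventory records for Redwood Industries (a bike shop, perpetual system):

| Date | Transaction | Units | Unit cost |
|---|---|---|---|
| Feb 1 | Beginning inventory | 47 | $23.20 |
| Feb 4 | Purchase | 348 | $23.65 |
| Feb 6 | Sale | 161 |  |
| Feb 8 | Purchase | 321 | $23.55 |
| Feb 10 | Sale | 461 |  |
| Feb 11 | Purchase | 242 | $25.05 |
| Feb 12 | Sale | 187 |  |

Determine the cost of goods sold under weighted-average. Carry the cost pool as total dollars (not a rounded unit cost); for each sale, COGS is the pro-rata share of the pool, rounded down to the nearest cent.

COGS = $19,271.50

After Feb 1: 47 on hand, pool $1,090.40 (≈ $23.2000 each)
After Feb 4: 395 on hand, pool $9,320.60 (≈ $23.5965 each)
Feb 6, sell 161: 161/395 × $9,320.60 → $3,799.02
After Feb 8: 555 on hand, pool $13,081.13 (≈ $23.5696 each)
Feb 10, sell 461: 461/555 × $13,081.13 → $10,865.58
After Feb 11: 336 on hand, pool $8,277.65 (≈ $24.6359 each)
Feb 12, sell 187: 187/336 × $8,277.65 → $4,606.90
Total COGS = $3,799.02 + $10,865.58 + $4,606.90 = $19,271.50
Ending inventory (cost pool remaining) = $3,670.75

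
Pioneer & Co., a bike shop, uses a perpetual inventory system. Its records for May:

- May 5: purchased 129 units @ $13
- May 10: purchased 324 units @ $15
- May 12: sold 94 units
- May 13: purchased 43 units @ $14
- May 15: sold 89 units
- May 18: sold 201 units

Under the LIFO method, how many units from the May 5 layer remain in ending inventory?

112

May 12, 94 sold [LIFO — newest first]: 94 @ $15 = $1,410
May 15, 89 sold [LIFO — newest first]: 43 @ $14 + 46 @ $15 = $1,292
May 18, 201 sold [LIFO — newest first]: 184 @ $15 + 17 @ $13 = $2,981
Total COGS = $1,410 + $1,292 + $2,981 = $5,683
Ending inventory: 112 @ $13 = $1,456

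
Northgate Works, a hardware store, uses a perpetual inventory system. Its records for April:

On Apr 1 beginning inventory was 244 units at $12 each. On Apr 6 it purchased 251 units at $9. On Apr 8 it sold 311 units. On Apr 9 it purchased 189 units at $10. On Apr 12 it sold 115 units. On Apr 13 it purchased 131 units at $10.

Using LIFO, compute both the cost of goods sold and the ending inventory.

COGS = $4,129; ending inventory = $4,258

Apr 8, 311 sold [LIFO — newest first]: 251 @ $9 + 60 @ $12 = $2,979
Apr 12, 115 sold [LIFO — newest first]: 115 @ $10 = $1,150
Total COGS = $2,979 + $1,150 = $4,129
Ending inventory: 184 @ $12 + 74 @ $10 + 131 @ $10 = $4,258
Check: goods available $8,387 = COGS $4,129 + ending $4,258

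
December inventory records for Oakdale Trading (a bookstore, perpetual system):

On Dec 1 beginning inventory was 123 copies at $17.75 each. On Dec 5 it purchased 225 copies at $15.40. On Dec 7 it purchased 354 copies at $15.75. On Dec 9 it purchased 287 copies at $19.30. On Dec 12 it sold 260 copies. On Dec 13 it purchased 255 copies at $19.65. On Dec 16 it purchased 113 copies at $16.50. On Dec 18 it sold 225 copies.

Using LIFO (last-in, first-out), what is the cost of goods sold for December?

COGS = $9,083.30

Dec 12, 260 sold [LIFO — newest first]: 260 @ $19.30 = $5,018.00
Dec 18, 225 sold [LIFO — newest first]: 113 @ $16.50 + 112 @ $19.65 = $4,065.30
Total COGS = $5,018.00 + $4,065.30 = $9,083.30
Ending inventory: 123 @ $17.75 + 225 @ $15.40 + 354 @ $15.75 + 27 @ $19.30 + 143 @ $19.65 = $14,554.80
Check: goods available $23,638.10 = COGS $9,083.30 + ending $14,554.80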